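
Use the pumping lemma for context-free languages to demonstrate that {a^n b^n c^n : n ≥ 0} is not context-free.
Assume for contradiction that L is context-free, and let p ≥ 1 be the pumping length given by the pumping lemma for CFLs.
Choose s = a^p b^p c^p. Then s ∈ L and |s| = 3p ≥ p.
By the CFL pumping lemma, s = uvxyz for some u, v, x, y, z with |vxy| ≤ p, |vy| ≥ 1, and uv^i xy^i z ∈ L for every i ≥ 0.

Because |vxy| ≤ p, the window vxy cannot contain both an a and a c: any substring of s containing both must include the entire block b^p plus at least one a and one c, so it has length ≥ p + 2 > p.
Hence at least one of the letters a, c does not occur in vy at all.

Take i = 0: the string uxz is obtained from s by deleting |vy| ≥ 1 symbols, so |uxz| = 3p − |vy| < 3p.
But the letter (a or c) that does not occur in vy still occurs exactly p times in uxz. Every string of L with exactly p copies of some letter is a^p b^p c^p, of length 3p. Since |uxz| < 3p, uxz ∉ L.

This contradicts the CFL pumping lemma, which requires uv^i xy^i z ∈ L for all i ≥ 0.
Hence L = {a^n b^n c^n : n ≥ 0} is not context-free. ∎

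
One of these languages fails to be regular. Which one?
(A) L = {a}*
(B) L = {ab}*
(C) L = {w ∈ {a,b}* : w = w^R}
(C) {w ∈ {a,b}* : w = w^R}

(C) L = {w ∈ {a,b}* : w = w^R} is NOT regular.

The pumping lemma can be used to prove this:
After pumping, the string is no longer symmetric

The other languages are regular because they can be recognized by finite automata.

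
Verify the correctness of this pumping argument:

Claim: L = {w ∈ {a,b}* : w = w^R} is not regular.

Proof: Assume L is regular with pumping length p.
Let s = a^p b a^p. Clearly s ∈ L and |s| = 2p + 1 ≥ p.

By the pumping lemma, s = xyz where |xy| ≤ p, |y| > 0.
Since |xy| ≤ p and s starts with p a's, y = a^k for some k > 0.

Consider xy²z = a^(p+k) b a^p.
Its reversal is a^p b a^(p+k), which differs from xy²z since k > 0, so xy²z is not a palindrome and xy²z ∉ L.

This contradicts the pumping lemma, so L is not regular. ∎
The proof is correct.

This proof is valid because:
1. s = a^p b a^p is in L and is chosen in terms of p, so |s| ≥ p holds for every p
2. The decomposition analysis is correct: |xy| ≤ p forces y to lie inside the leading a's
3. The contradiction is valid: a^(p+k) b a^p has more a's before the b than after it, so it is not a palindrome
4. The conclusion follows logically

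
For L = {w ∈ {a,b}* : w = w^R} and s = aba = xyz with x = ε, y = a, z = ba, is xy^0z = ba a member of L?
No

xy⁰z = ε · ε · ba = ba.
ba reversed is ab ≠ ba, so it is not a palindrome and is not in L.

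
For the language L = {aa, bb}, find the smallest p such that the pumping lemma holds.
p = 3

For a finite language L, the pumping lemma holds vacuously if p > max|s| for s ∈ L.

The longest string in L = {aa, bb} has length 2.
If p = 3, then no string s ∈ L has |s| ≥ p, so the condition is vacuously true.

The minimum pumping length is p = 3.

Why no smaller p works: for any p ≤ 2, the longest string s ∈ L has |s| = 2 ≥ p, so it would
have to be pumpable; but pumping up (i = 2, 3, ...) produces ever longer strings, which cannot all lie in the
finite language L. So the pumping property fails for every p ≤ 2.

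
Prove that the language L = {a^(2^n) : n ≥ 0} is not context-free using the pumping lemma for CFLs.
Assume for contradiction that L is context-free, and let p ≥ 1 be the pumping length given by the pumping lemma for CFLs.
Choose s = a^(2^p). Then s ∈ L and |s| = 2^p ≥ p.
By the CFL pumping lemma, s = uvxyz for some u, v, x, y, z with |vxy| ≤ p, |vy| ≥ 1, and uv^i xy^i z ∈ L for every i ≥ 0.
All symbols are a's, so only lengths matter: let k = |vy|, with 1 ≤ k ≤ |vxy| ≤ p < 2^p.

Take i = 2: |uv²xy²z| = 2^p + k, and 2^p < 2^p + k < 2^p + 2^p = 2^(p+1).
So the length lies strictly between consecutive powers of two and is not a power of 2; uv²xy²z ∉ L.

This contradicts the CFL pumping lemma, which requires uv^i xy^i z ∈ L for all i ≥ 0.
Hence L = {a^(2^n) : n ≥ 0} is not context-free. ∎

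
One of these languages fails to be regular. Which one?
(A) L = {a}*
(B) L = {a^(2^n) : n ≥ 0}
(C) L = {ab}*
(B) {a^(2^n) : n ≥ 0}

(B) L = {a^(2^n) : n ≥ 0} is NOT regular.

The pumping lemma can be used to prove this:
After pumping, length is no longer a power of 2

The other languages are regular because they can be recognized by finite automata.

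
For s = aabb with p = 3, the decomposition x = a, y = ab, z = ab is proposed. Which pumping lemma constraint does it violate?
Violated: xyz = s

The decomposition x = a, y = ab, z = ab for s = aabb with p = 3
violates the constraint: xyz = s

xyz = 'a' + 'ab' + 'ab' = 'aabab' ≠ 'aabb' = s. The decomposition doesn't reconstruct s.

Pumping lemma constraints:
1. xyz = s (decomposition is valid)
2. |xy| ≤ p
3. |y| > 0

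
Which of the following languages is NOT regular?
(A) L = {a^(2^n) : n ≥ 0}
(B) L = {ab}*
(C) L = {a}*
(A) {a^(2^n) : n ≥ 0}

(A) L = {a^(2^n) : n ≥ 0} is NOT regular.

The pumping lemma can be used to prove this:
After pumping, length is no longer a power of 2

The other languages are regular because they can be recognized by finite automata.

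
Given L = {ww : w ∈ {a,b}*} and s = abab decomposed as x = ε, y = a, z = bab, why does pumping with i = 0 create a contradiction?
xy⁰z = bab ∉ L

Pumping with i = 0 replaces y = a by y⁰ = ε:
- Original: s = xyz = abab; abab splits into halves ab · ab, which are equal, so it is in L (w = ab)
- Pumped: xy⁰z = ε · ε · bab = bab
- bab has odd length 3, so it cannot be written as ww and is not in L

The pumping lemma would require xy⁰z ∈ L, so this decomposition yields a contradiction.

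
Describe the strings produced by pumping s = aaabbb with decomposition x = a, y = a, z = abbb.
{xy^i z : i ≥ 0} = {a^(2+i) b^3 : i ≥ 0} = {aabbb, aaabbb, aaaabbb, ...}

With x = a, y = a, z = abbb: Starting with aaabbb and pumping the second 'a', we get strings with 2+i a's followed by 3 b's for i = 0, 1, 2, ...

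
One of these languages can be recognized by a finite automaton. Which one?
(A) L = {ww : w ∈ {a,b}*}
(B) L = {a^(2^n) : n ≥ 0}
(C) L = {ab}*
(C) {ab}*

(C) L = {ab}* is regular.

This can be recognized by a finite automaton (DFA/NFA).
Regular expressions like {ab}* define regular languages.

The other choices are not regular:
- {a^(2^n) : n ≥ 0}: After pumping, length is no longer a power of 2
- {ww : w ∈ {a,b}*}: After pumping, the two halves no longer match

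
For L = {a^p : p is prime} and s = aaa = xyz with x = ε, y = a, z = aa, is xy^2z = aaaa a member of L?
No

xy²z = ε · aa · aa = aaaa.
aaaa has length 4 = 2 × 2, which is not prime, so it is not in L.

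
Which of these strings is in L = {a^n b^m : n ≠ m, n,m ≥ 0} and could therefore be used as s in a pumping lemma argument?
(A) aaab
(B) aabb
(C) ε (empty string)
(A) aaab

The pumping lemma is applied to a string s that lies in L, so first check membership of each option:
- (A) aaab = a^3 b^1 with 3 ≠ 1, so it is in L ✓
- (B) aabb = a^2 b^2 has n = m = 2, so it is not in L ✗
- (C) ε = a^0 b^0 has n = m = 0, so it is not in L ✗

Only (A) aaab is in L, so it is the only candidate that could play the role of s.
(In a complete proof one picks s in terms of the pumping length p so that |s| ≥ p is guaranteed; a fixed string like aaab illustrates the shape of such an s.)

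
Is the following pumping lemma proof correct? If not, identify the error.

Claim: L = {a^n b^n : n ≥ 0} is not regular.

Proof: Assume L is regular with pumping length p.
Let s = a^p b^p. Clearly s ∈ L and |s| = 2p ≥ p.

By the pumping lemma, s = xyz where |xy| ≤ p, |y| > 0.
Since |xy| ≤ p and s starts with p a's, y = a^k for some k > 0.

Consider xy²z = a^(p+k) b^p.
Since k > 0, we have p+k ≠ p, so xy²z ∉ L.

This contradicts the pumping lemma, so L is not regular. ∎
The proof is correct.

This proof is valid because:
1. The string s = a^p b^p is correctly in L
2. The decomposition analysis is correct: y must consist only of a's
3. The contradiction is valid: pumping increases a's but not b's
4. The conclusion follows logically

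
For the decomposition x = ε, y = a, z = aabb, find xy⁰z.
aabb

Given x = '', y = 'a', z = 'aabb' and i = 0:

xy^0z = x + y·y·...·y (0 times) + z
       = '' + 'a'^0 + 'aabb'
       = '' + '' + 'aabb'
       = 'aabb'

The pumped string is 'aabb' with length 4.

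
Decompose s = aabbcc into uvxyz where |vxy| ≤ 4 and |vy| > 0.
u='a', v='a', x='bb', y='c', z='c'

For s = aabbcc with pumping length p = 4:

One valid decomposition:
- u = 'a'
- v = 'a'
- x = 'bb'
- y = 'c'
- z = 'c'

Verification:
- uvxyz = 'a' + 'a' + 'bb' + 'c' + 'c' = aabbcc ✓
- |vxy| = |'abbc'| = 4 ≤ 4 ✓
- |vy| = |'ac'| = 2 > 0 ✓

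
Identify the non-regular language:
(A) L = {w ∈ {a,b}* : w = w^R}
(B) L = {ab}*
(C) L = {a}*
(A) {w ∈ {a,b}* : w = w^R}

(A) L = {w ∈ {a,b}* : w = w^R} is NOT regular.

The pumping lemma can be used to prove this:
After pumping, the string is no longer symmetric

The other languages are regular because they can be recognized by finite automata.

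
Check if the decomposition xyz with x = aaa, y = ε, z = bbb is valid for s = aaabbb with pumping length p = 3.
Violated: |y| > 0

The decomposition x = aaa, y = ε, z = bbb for s = aaabbb with p = 3
violates the constraint: |y| > 0

|y| = 0, but the pumping lemma requires |y| > 0 (y must be non-empty).

Pumping lemma constraints:
1. xyz = s (decomposition is valid)
2. |xy| ≤ p
3. |y| > 0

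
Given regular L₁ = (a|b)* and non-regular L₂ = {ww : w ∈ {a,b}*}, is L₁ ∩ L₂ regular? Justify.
No — L₁ ∩ L₂ is not regular.

(a|b)* is all strings over {a,b}, so L₁ ∩ L₂ = {ww : w ∈ {a,b}*} = L₂ itself, which is not regular (pump s = a^p b a^p b).

Note that the bare facts "L₁ regular, L₂ non-regular" do not settle the question by themselves: the closure of regular languages under ∪, ∩, complement and difference applies only when BOTH operands are regular. With a non-regular operand the result can come out regular or non-regular depending on the specific languages, so one has to work out L₁ ∩ L₂ for this particular pair, as above.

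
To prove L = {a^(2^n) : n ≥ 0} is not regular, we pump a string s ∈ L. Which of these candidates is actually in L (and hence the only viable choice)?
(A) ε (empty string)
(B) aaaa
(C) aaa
(B) aaaa

The pumping lemma is applied to a string s that lies in L, so first check membership of each option:
- (A) ε has length 0, which is not a power of 2, so it is not in L ✗
- (B) aaaa has length 4 = 2^2, so it is in L ✓
- (C) aaa has length 3, strictly between 2^1 = 2 and 2^2 = 4, so it is not in L ✗

Only (B) aaaa is in L, so it is the only candidate that could play the role of s.
(In a complete proof one picks s in terms of the pumping length p so that |s| ≥ p is guaranteed; a fixed string like aaaa illustrates the shape of such an s.)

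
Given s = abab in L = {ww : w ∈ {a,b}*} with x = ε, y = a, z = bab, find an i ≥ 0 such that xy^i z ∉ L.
i = 0

xy⁰z = ε · ε · bab = bab; bab has odd length 3, so it cannot be written as ww and is not in L.
(Other choices also work, e.g. i = 2, 3; only i = 1 is guaranteed to stay in L since xy¹z = s.)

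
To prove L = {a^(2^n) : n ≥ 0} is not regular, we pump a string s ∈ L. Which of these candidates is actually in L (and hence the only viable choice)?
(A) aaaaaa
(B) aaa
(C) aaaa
(C) aaaa

The pumping lemma is applied to a string s that lies in L, so first check membership of each option:
- (A) aaaaaa has length 6, strictly between 2^2 = 4 and 2^3 = 8, so it is not in L ✗
- (B) aaa has length 3, strictly between 2^1 = 2 and 2^2 = 4, so it is not in L ✗
- (C) aaaa has length 4 = 2^2, so it is in L ✓

Only (C) aaaa is in L, so it is the only candidate that could play the role of s.
(In a complete proof one picks s in terms of the pumping length p so that |s| ≥ p is guaranteed; a fixed string like aaaa illustrates the shape of such an s.)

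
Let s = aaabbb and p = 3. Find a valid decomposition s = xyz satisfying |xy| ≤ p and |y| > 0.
x = '', y = 'aa', z = 'abbb'

For s = aaabbb and p = 3, one valid decomposition is:
- x = '' (length 0)
- y = 'aa' (length 2)
- z = 'abbb' (length 4)

Verification:
- xyz = '' + 'aa' + 'abbb' = aaabbb ✓
- |xy| = 2 ≤ 3 ✓
- |y| = 2 > 0 ✓

All pumping lemma constraints are satisfied.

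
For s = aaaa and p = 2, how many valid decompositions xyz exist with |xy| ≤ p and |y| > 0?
3

For s = 'aaaa' with pumping length p = 2:

Constraints: |xy| ≤ 2, |y| > 0

Valid decompositions (|xy| ≤ p, |y| ≥ 1):
  • x='', y='a', z='aaa'
  • x='a', y='a', z='aa'
  • x='', y='aa', z='aa'

Total count: 3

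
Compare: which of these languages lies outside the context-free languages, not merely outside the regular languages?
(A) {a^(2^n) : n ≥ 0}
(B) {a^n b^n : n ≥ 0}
(A) {a^(2^n) : n ≥ 0}

(A) {a^(2^n) : n ≥ 0} requires the CFL pumping lemma.

- {a^n b^n : n ≥ 0} is context-free (but not regular)
  • Can be shown non-regular with the regular pumping lemma
  • After pumping, the number of a's and b's become unequal

- {a^(2^n) : n ≥ 0} is NOT context-free
  • Requires the CFL pumping lemma to prove
  • Gaps between powers of 2 grow exponentially

The CFL pumping lemma is "stronger" in that it can prove non-membership
in the larger class of context-free languages.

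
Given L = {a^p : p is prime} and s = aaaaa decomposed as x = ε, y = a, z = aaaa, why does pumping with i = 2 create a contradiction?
xy²z = aaaaaa ∉ L

Pumping with i = 2 replaces y = a by y² = aa:
- Original: s = xyz = aaaaa; aaaaa has length 5, which is prime, so it is in L
- Pumped: xy²z = ε · aa · aaaa = aaaaaa
- aaaaaa has length 6 = 2 × 3, which is not prime, so it is not in L

The pumping lemma would require xy²z ∈ L, so this decomposition yields a contradiction.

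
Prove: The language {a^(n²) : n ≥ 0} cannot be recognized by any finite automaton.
Assume for contradiction that L is regular, and let p ≥ 1 be the pumping length given by the pumping lemma.
Choose s = a^(p²). Then s ∈ L and |s| = p² ≥ p.
By the pumping lemma, s = xyz for some x, y, z with |xy| ≤ p, |y| ≥ 1, and xy^i z ∈ L for every i ≥ 0.
Here y = a^k for some k with 1 ≤ k ≤ |xy| ≤ p.

Take i = 2: |xy²z| = p² + k.
Now p² < p² + k ≤ p² + p < p² + 2p + 1 = (p + 1)².
So |xy²z| lies strictly between the consecutive squares p² and (p + 1)², hence is not a perfect square, and xy²z ∉ L.

This contradicts the pumping lemma, which requires xy^i z ∈ L for all i ≥ 0.
Hence L = {a^(n²) : n ≥ 0} is not regular. ∎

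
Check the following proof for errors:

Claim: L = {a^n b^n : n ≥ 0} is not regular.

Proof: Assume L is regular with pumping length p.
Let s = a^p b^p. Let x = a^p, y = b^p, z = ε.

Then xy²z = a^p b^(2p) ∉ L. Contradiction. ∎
The proof is INCORRECT.

Error: The decomposition violates |xy| ≤ p.
With x = a^p and y = b^p, we have |xy| = 2p > p.
The pumping lemma requires |xy| ≤ p, so y must be within the first p characters.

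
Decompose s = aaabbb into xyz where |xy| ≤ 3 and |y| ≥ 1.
x = '', y = 'a', z = 'aabbb'

For s = aaabbb and p = 3, one valid decomposition is:
- x = '' (length 0)
- y = 'a' (length 1)
- z = 'aabbb' (length 5)

Verification:
- xyz = '' + 'a' + 'aabbb' = aaabbb ✓
- |xy| = 1 ≤ 3 ✓
- |y| = 1 > 0 ✓

All pumping lemma constraints are satisfied.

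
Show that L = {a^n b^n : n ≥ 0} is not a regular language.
Assume for contradiction that L is regular, and let p ≥ 1 be the pumping length given by the pumping lemma.
Choose s = a^p b^p. Then s ∈ L and |s| = 2p ≥ p.
By the pumping lemma, s = xyz for some x, y, z with |xy| ≤ p, |y| ≥ 1, and xy^i z ∈ L for every i ≥ 0.
Since |xy| ≤ p and the first p symbols of s are all a's, we must have y = a^k for some k with 1 ≤ k ≤ p.

Take i = 2: xy²z = a^(p + k) b^p.
This string has p + k a's but p b's, and p + k > p because k ≥ 1. So xy²z ∉ L.

This contradicts the pumping lemma, which requires xy^i z ∈ L for all i ≥ 0.
Hence L = {a^n b^n : n ≥ 0} is not regular. ∎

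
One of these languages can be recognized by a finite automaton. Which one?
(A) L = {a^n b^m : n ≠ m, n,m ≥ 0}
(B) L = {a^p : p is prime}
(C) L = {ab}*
(C) {ab}*

(C) L = {ab}* is regular.

This can be recognized by a finite automaton (DFA/NFA).
Regular expressions like {ab}* define regular languages.

The other choices are not regular:
- {a^n b^m : n ≠ m, n,m ≥ 0}: After pumping a's, we can make n = m
- {a^p : p is prime}: After pumping, the length becomes composite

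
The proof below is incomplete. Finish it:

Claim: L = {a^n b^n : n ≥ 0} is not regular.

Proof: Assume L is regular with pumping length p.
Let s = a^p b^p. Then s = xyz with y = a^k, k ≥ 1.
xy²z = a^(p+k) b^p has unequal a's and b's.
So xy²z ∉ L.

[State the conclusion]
This contradicts the pumping lemma for regular languages,
which guarantees xy^i z ∈ L for all i ≥ 0.

Since our assumption that L is regular leads to a contradiction,
we conclude that L = {a^n b^n : n ≥ 0} is NOT regular. ∎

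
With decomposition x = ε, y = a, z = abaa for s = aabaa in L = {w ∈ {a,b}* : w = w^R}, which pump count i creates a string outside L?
i = 0

xy⁰z = ε · ε · abaa = abaa; abaa reversed is aaba ≠ abaa, so it is not a palindrome and is not in L.
(Other choices also work, e.g. i = 2, 3; only i = 1 is guaranteed to stay in L since xy¹z = s.)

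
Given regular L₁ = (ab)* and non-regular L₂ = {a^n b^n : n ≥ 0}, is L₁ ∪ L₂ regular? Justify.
No — L₁ ∪ L₂ is not regular.

Let U = (ab)* ∪ {a^n b^n}. If U were regular, then U ∩ aa*bb* would be regular (closure under intersection with a regular language). But (ab)* ∩ aa*bb* = {ab} and {a^n b^n} ∩ aa*bb* = {a^n b^n : n ≥ 1}, so U ∩ aa*bb* = {a^n b^n : n ≥ 1}, which is not regular. Hence U is not regular.

Note that the bare facts "L₁ regular, L₂ non-regular" do not settle the question by themselves: the closure of regular languages under ∪, ∩, complement and difference applies only when BOTH operands are regular. With a non-regular operand the result can come out regular or non-regular depending on the specific languages, so one has to work out L₁ ∪ L₂ for this particular pair, as above.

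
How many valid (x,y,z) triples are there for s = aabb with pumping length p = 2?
3

For s = 'aabb' with pumping length p = 2:

Constraints: |xy| ≤ 2, |y| > 0

Valid decompositions (|xy| ≤ p, |y| ≥ 1):
  • x='', y='a', z='abb'
  • x='a', y='a', z='bb'
  • x='', y='aa', z='bb'

Total count: 3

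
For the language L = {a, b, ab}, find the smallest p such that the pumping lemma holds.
p = 3

For a finite language L, the pumping lemma holds vacuously if p > max|s| for s ∈ L.

The longest string in L = {a, b, ab} has length 2.
If p = 3, then no string s ∈ L has |s| ≥ p, so the condition is vacuously true.

The minimum pumping length is p = 3.

Why no smaller p works: for any p ≤ 2, the longest string s ∈ L has |s| = 2 ≥ p, so it would
have to be pumpable; but pumping up (i = 2, 3, ...) produces ever longer strings, which cannot all lie in the
finite language L. So the pumping property fails for every p ≤ 2.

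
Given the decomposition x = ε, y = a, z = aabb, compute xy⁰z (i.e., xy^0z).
aabb

Given x = '', y = 'a', z = 'aabb' and i = 0:

xy^0z = x + y·y·...·y (0 times) + z
       = '' + 'a'^0 + 'aabb'
       = '' + '' + 'aabb'
       = 'aabb'

The pumped string is 'aabb' with length 4.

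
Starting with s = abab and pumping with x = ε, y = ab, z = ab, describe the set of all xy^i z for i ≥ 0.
{xy^i z : i ≥ 0} = {(ab)^(i+1) : i ≥ 0} = {ab, abab, ababab, ...}

With x = ε, y = ab, z = ab: Pumping 'ab' gives strings of alternating a's and b's.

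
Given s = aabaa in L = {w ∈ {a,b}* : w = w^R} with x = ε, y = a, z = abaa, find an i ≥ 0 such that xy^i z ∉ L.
i = 0

xy⁰z = ε · ε · abaa = abaa; abaa reversed is aaba ≠ abaa, so it is not a palindrome and is not in L.
(Other choices also work, e.g. i = 2, 3; only i = 1 is guaranteed to stay in L since xy¹z = s.)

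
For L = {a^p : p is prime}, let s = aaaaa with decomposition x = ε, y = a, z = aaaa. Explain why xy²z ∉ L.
xy²z = aaaaaa ∉ L

Pumping with i = 2 replaces y = a by y² = aa:
- Original: s = xyz = aaaaa; aaaaa has length 5, which is prime, so it is in L
- Pumped: xy²z = ε · aa · aaaa = aaaaaa
- aaaaaa has length 6 = 2 × 3, which is not prime, so it is not in L

The pumping lemma would require xy²z ∈ L, so this decomposition yields a contradiction.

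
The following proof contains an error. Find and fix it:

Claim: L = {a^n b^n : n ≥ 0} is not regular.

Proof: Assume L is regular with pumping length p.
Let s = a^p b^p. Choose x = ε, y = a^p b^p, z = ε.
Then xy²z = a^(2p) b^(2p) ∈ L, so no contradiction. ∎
Error: The decomposition violates |xy| ≤ p. With y = a^p b^p, |xy| = |y| = 2p > p. (The proof also miscomputes xy²z, which would be a^p b^p a^p b^p rather than a^(2p) b^(2p), and it wrongly treats one harmless decomposition as settling the matter — the prover does not get to choose the decomposition.)

Correction: The pumping lemma requires |xy| ≤ p, and the argument must handle every decomposition satisfying |xy| ≤ p, |y| ≥ 1. Since s starts with p a's, any such y consists only of a's, say y = a^k with k ≥ 1. Then xy²z = a^(p+k) b^p has unequal numbers of a's and b's, so xy²z ∉ L — the required contradiction.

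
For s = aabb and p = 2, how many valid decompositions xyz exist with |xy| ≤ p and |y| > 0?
3

For s = 'aabb' with pumping length p = 2:

Constraints: |xy| ≤ 2, |y| > 0

Valid decompositions (|xy| ≤ p, |y| ≥ 1):
  • x='', y='a', z='abb'
  • x='a', y='a', z='bb'
  • x='', y='aa', z='bb'

Total count: 3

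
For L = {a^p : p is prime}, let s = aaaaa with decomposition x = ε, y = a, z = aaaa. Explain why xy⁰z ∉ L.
xy⁰z = aaaa ∉ L

Pumping with i = 0 replaces y = a by y⁰ = ε:
- Original: s = xyz = aaaaa; aaaaa has length 5, which is prime, so it is in L
- Pumped: xy⁰z = ε · ε · aaaa = aaaa
- aaaa has length 4 = 2 × 2, which is not prime, so it is not in L

The pumping lemma would require xy⁰z ∈ L, so this decomposition yields a contradiction.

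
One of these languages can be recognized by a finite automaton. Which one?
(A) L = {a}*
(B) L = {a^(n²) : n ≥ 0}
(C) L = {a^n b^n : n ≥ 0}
(A) {a}*

(A) L = {a}* is regular.

This can be recognized by a finite automaton (DFA/NFA).
Regular expressions like {a}* define regular languages.

The other choices are not regular:
- {a^n b^n : n ≥ 0}: After pumping, the number of a's and b's become unequal
- {a^(n²) : n ≥ 0}: After pumping, length is no longer a perfect square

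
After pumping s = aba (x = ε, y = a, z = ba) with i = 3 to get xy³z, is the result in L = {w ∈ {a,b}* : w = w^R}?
No

xy³z = ε · aaa · ba = aaaba.
aaaba reversed is abaaa ≠ aaaba, so it is not a palindrome and is not in L.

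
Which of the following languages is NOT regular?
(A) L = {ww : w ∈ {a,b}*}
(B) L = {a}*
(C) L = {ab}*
(A) {ww : w ∈ {a,b}*}

(A) L = {ww : w ∈ {a,b}*} is NOT regular.

The pumping lemma can be used to prove this:
After pumping, the two halves no longer match

The other languages are regular because they can be recognized by finite automata.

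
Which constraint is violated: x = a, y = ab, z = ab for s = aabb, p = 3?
Violated: xyz = s

The decomposition x = a, y = ab, z = ab for s = aabb with p = 3
violates the constraint: xyz = s

xyz = 'a' + 'ab' + 'ab' = 'aabab' ≠ 'aabb' = s. The decomposition doesn't reconstruct s.

Pumping lemma constraints:
1. xyz = s (decomposition is valid)
2. |xy| ≤ p
3. |y| > 0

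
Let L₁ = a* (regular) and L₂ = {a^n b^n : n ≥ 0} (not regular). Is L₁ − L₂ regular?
Yes — L₁ − L₂ is regular.

The only string of a* that lies in {a^n b^n} is ε, so L₁ − L₂ = a* − {ε} = a⁺ = aa*, which is regular.

Note that the bare facts "L₁ regular, L₂ non-regular" do not settle the question by themselves: the closure of regular languages under ∪, ∩, complement and difference applies only when BOTH operands are regular. With a non-regular operand the result can come out regular or non-regular depending on the specific languages, so one has to work out L₁ − L₂ for this particular pair, as above.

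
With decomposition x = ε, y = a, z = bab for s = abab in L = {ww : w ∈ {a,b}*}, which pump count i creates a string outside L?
i = 0

xy⁰z = ε · ε · bab = bab; bab has odd length 3, so it cannot be written as ww and is not in L.
(Other choices also work, e.g. i = 2, 3; only i = 1 is guaranteed to stay in L since xy¹z = s.)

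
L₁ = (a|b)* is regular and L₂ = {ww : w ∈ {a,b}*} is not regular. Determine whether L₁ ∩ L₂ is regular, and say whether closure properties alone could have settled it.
No — L₁ ∩ L₂ is not regular.

(a|b)* is all strings over {a,b}, so L₁ ∩ L₂ = {ww : w ∈ {a,b}*} = L₂ itself, which is not regular (pump s = a^p b a^p b).

Note that the bare facts "L₁ regular, L₂ non-regular" do not settle the question by themselves: the closure of regular languages under ∪, ∩, complement and difference applies only when BOTH operands are regular. With a non-regular operand the result can come out regular or non-regular depending on the specific languages, so one has to work out L₁ ∩ L₂ for this particular pair, as above.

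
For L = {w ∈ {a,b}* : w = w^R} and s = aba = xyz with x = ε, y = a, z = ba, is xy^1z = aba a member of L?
Yes

xy¹z = ε · a · ba = aba.
aba reversed is aba, the same string, so it is a palindrome and is in L.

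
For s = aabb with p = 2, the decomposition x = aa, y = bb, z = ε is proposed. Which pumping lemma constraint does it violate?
Violated: |xy| ≤ p

The decomposition x = aa, y = bb, z = ε for s = aabb with p = 2
violates the constraint: |xy| ≤ p

|xy| = |aabb| = 4 > 2 = p. The decomposition puts too many characters in xy.

Pumping lemma constraints:
1. xyz = s (decomposition is valid)
2. |xy| ≤ p
3. |y| > 0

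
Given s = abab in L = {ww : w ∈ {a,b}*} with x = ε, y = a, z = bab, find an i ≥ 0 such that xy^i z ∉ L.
i = 0

xy⁰z = ε · ε · bab = bab; bab has odd length 3, so it cannot be written as ww and is not in L.
(Other choices also work, e.g. i = 2, 3; only i = 1 is guaranteed to stay in L since xy¹z = s.)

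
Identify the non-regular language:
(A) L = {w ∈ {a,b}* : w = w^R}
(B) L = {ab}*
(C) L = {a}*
(A) {w ∈ {a,b}* : w = w^R}

(A) L = {w ∈ {a,b}* : w = w^R} is NOT regular.

The pumping lemma can be used to prove this:
After pumping, the string is no longer symmetric

The other languages are regular because they can be recognized by finite automata.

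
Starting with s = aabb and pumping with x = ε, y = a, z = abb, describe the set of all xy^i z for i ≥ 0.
{xy^i z : i ≥ 0} = {a^(i+1) b^2 : i ≥ 0} = {abb, aabb, aaabb, ...}

With x = ε, y = a, z = abb: Starting with aabb and pumping the first 'a' (z = abb keeps the second 'a'), we get strings with i+1 a's followed by 2 b's for i = 0, 1, 2, ...; note bb is not produced because z always contributes one a.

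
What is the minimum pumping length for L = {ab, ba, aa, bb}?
p = 3

For a finite language L, the pumping lemma holds vacuously if p > max|s| for s ∈ L.

The longest string in L = {ab, ba, aa, bb} has length 2.
If p = 3, then no string s ∈ L has |s| ≥ p, so the condition is vacuously true.

The minimum pumping length is p = 3.

Why no smaller p works: for any p ≤ 2, the longest string s ∈ L has |s| = 2 ≥ p, so it would
have to be pumpable; but pumping up (i = 2, 3, ...) produces ever longer strings, which cannot all lie in the
finite language L. So the pumping property fails for every p ≤ 2.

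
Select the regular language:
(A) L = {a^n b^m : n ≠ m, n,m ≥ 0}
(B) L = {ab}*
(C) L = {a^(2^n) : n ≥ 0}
(B) {ab}*

(B) L = {ab}* is regular.

This can be recognized by a finite automaton (DFA/NFA).
Regular expressions like {ab}* define regular languages.

The other choices are not regular:
- {a^n b^m : n ≠ m, n,m ≥ 0}: After pumping a's, we can make n = m
- {a^(2^n) : n ≥ 0}: After pumping, length is no longer a power of 2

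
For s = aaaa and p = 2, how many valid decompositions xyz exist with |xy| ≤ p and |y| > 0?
3

For s = 'aaaa' with pumping length p = 2:

Constraints: |xy| ≤ 2, |y| > 0

Valid decompositions (|xy| ≤ p, |y| ≥ 1):
  • x='', y='a', z='aaa'
  • x='a', y='a', z='aa'
  • x='', y='aa', z='aa'

Total count: 3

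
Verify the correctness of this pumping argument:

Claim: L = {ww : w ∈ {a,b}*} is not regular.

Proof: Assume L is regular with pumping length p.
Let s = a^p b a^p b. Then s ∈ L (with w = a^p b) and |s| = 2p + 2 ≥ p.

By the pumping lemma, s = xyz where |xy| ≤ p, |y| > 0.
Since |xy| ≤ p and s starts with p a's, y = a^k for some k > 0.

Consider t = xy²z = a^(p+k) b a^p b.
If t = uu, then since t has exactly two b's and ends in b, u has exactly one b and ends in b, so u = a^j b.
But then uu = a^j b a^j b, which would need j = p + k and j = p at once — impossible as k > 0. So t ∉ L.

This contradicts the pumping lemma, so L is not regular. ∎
The proof is correct.

This proof is valid because:
1. s = a^p b a^p b is in L and is chosen in terms of p, so |s| ≥ p holds for every p
2. The decomposition analysis is correct: |xy| ≤ p forces y to lie inside the leading a's
3. The contradiction is valid: the argument shows a^(p+k) b a^p b cannot be split into two equal halves
4. The conclusion follows logically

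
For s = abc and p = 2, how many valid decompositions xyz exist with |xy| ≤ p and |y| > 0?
3

For s = 'abc' with pumping length p = 2:

Constraints: |xy| ≤ 2, |y| > 0

Valid decompositions (|xy| ≤ p, |y| ≥ 1):
  • x='', y='a', z='bc'
  • x='a', y='b', z='c'
  • x='', y='ab', z='c'

Total count: 3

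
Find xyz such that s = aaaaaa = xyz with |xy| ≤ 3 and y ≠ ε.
x = '', y = 'a', z = 'aaaaa'

For s = aaaaaa and p = 3, one valid decomposition is:
- x = '' (length 0)
- y = 'a' (length 1)
- z = 'aaaaa' (length 5)

Verification:
- xyz = '' + 'a' + 'aaaaa' = aaaaaa ✓
- |xy| = 1 ≤ 3 ✓
- |y| = 1 > 0 ✓

All pumping lemma constraints are satisfied.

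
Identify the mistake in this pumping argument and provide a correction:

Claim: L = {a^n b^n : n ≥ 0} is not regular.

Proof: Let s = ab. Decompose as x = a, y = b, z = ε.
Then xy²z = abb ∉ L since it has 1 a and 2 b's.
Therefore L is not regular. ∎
Error: The string s = ab might be shorter than the pumping length p.

Correction: Choose s = a^p b^p to ensure |s| ≥ p. Also, the decomposition is wrong: with |xy| ≤ p, y cannot include b's when s starts with p a's.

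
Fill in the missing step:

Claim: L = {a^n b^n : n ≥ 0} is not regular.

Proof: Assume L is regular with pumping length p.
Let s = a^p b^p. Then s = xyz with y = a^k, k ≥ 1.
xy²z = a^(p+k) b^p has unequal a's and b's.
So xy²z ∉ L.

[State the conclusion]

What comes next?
This contradicts the pumping lemma for regular languages,
which guarantees xy^i z ∈ L for all i ≥ 0.

Since our assumption that L is regular leads to a contradiction,
we conclude that L = {a^n b^n : n ≥ 0} is NOT regular. ∎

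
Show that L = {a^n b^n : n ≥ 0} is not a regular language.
Assume for contradiction that L is regular, and let p ≥ 1 be the pumping length given by the pumping lemma.
Choose s = a^p b^p. Then s ∈ L and |s| = 2p ≥ p.
By the pumping lemma, s = xyz for some x, y, z with |xy| ≤ p, |y| ≥ 1, and xy^i z ∈ L for every i ≥ 0.
Since |xy| ≤ p and the first p symbols of s are all a's, we must have y = a^k for some k with 1 ≤ k ≤ p.

Take i = 0: xy⁰z = a^(p − k) b^p.
This string has p − k a's but p b's, and p − k < p because k ≥ 1. So xy⁰z ∉ L.

This contradicts the pumping lemma, which requires xy^i z ∈ L for all i ≥ 0.
Hence L = {a^n b^n : n ≥ 0} is not regular. ∎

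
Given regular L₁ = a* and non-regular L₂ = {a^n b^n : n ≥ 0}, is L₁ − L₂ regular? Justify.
Yes — L₁ − L₂ is regular.

The only string of a* that lies in {a^n b^n} is ε, so L₁ − L₂ = a* − {ε} = a⁺ = aa*, which is regular.

Note that the bare facts "L₁ regular, L₂ non-regular" do not settle the question by themselves: the closure of regular languages under ∪, ∩, complement and difference applies only when BOTH operands are regular. With a non-regular operand the result can come out regular or non-regular depending on the specific languages, so one has to work out L₁ − L₂ for this particular pair, as above.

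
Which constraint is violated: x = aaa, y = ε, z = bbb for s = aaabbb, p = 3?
Violated: |y| > 0

The decomposition x = aaa, y = ε, z = bbb for s = aaabbb with p = 3
violates the constraint: |y| > 0

|y| = 0, but the pumping lemma requires |y| > 0 (y must be non-empty).

Pumping lemma constraints:
1. xyz = s (decomposition is valid)
2. |xy| ≤ p
3. |y| > 0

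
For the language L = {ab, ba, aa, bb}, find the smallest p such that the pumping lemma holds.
p = 3

For a finite language L, the pumping lemma holds vacuously if p > max|s| for s ∈ L.

The longest string in L = {ab, ba, aa, bb} has length 2.
If p = 3, then no string s ∈ L has |s| ≥ p, so the condition is vacuously true.

The minimum pumping length is p = 3.

Why no smaller p works: for any p ≤ 2, the longest string s ∈ L has |s| = 2 ≥ p, so it would
have to be pumpable; but pumping up (i = 2, 3, ...) produces ever longer strings, which cannot all lie in the
finite language L. So the pumping property fails for every p ≤ 2.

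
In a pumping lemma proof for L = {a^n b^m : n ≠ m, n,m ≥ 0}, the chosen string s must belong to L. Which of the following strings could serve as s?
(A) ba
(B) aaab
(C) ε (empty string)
(B) aaab

The pumping lemma is applied to a string s that lies in L, so first check membership of each option:
- (A) ba has an a after a b, so it is not of the form a^n b^m and is not in L ✗
- (B) aaab = a^3 b^1 with 3 ≠ 1, so it is in L ✓
- (C) ε = a^0 b^0 has n = m = 0, so it is not in L ✗

Only (B) aaab is in L, so it is the only candidate that could play the role of s.
(In a complete proof one picks s in terms of the pumping length p so that |s| ≥ p is guaranteed; a fixed string like aaab illustrates the shape of such an s.)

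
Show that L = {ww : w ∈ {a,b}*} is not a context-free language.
Assume for contradiction that L is context-free, and let p ≥ 1 be the pumping length given by the pumping lemma for CFLs.
Choose s = a^p b^p a^p b^p. Then s ∈ L (take w = a^p b^p) and |s| = 4p ≥ p.
By the CFL pumping lemma, s = uvxyz for some u, v, x, y, z with |vxy| ≤ p, |vy| ≥ 1, and uv^i xy^i z ∈ L for every i ≥ 0.

Write s as four blocks A₁ B₁ A₂ B₂ with A₁ = A₂ = a^p and B₁ = B₂ = b^p. Since |vxy| ≤ p, the window vxy lies inside at most two adjacent blocks. Take i = 0 and let t = uxz, so |t| = 4p − |vy| with 1 ≤ |vy| ≤ p. If |t| is odd, t ∉ L immediately, so assume |vy| is even (hence |vy| ≥ 2) and |t|/2 = 2p − |vy|/2, which satisfies p ≤ |t|/2 ≤ 2p − 1.

Case 1 (vxy inside A₁B₁): t = a^(p−j) b^(p−l) a^p b^p with j + l = |vy|. The second half of t has length < 2p, so it is a suffix of the trailing a^p b^p and ends in b; the first half is a^(p−j) b^(p−l) a^((j+l)/2), which ends in a because (j+l)/2 ≥ 1. The halves differ, so t ∉ L.

Case 2 (vxy inside B₁A₂, straddling the middle): t = a^p b^(p−j) a^(p−l) b^p with j + l = |vy|. If t = ww, then w is a prefix of t of length ≥ p, so w begins with a^p; and w is a suffix of t of length ≥ p, so w ends with b^p. That forces |w| ≥ 2p, contradicting |w| = |t|/2 ≤ 2p − 1. So t ∉ L.

Case 3 (vxy inside A₂B₂): t = a^p b^p a^(p−j) b^(p−l) with j + l = |vy|. The first half of t is a prefix of a^p b^p, so it begins with a; the second half is b^((j+l)/2) a^(p−j) b^(p−l), which begins with b. The halves differ, so t ∉ L.

In every case uv⁰xy⁰z = uxz ∉ L.

This contradicts the CFL pumping lemma, which requires uv^i xy^i z ∈ L for all i ≥ 0.
Hence L = {ww : w ∈ {a,b}*} is not context-free. ∎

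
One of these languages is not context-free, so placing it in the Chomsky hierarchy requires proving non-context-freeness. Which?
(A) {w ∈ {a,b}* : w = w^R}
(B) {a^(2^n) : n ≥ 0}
(B) {a^(2^n) : n ≥ 0}

(B) {a^(2^n) : n ≥ 0} requires the CFL pumping lemma.

- {w ∈ {a,b}* : w = w^R} is context-free (but not regular)
  • Can be shown non-regular with the regular pumping lemma
  • After pumping, the string is no longer symmetric

- {a^(2^n) : n ≥ 0} is NOT context-free
  • Requires the CFL pumping lemma to prove
  • Gaps between powers of 2 grow exponentially

The CFL pumping lemma is "stronger" in that it can prove non-membership
in the larger class of context-free languages.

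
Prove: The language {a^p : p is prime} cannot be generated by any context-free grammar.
Assume for contradiction that L is context-free, and let p ≥ 1 be the pumping length given by the pumping lemma for CFLs.
Choose a prime q with q ≥ p and let s = a^q. Then s ∈ L and |s| = q ≥ p.
By the CFL pumping lemma, s = uvxyz for some u, v, x, y, z with |vxy| ≤ p, |vy| ≥ 1, and uv^i xy^i z ∈ L for every i ≥ 0.
All symbols are a's, so only lengths matter: let k = |vy|, with 1 ≤ k ≤ p. Then |uv^i xy^i z| = q + (i − 1)k.

Take i = q + 1: the length is q + qk = q(k + 1).
Both factors satisfy q ≥ 2 and k + 1 ≥ 2, so q(k + 1) is composite and uv^(q+1) xy^(q+1) z ∉ L.

This contradicts the CFL pumping lemma, which requires uv^i xy^i z ∈ L for all i ≥ 0.
Hence L = {a^p : p is prime} is not context-free. ∎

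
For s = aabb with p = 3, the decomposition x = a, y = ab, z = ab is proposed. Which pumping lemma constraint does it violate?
Violated: xyz = s

The decomposition x = a, y = ab, z = ab for s = aabb with p = 3
violates the constraint: xyz = s

xyz = 'a' + 'ab' + 'ab' = 'aabab' ≠ 'aabb' = s. The decomposition doesn't reconstruct s.

Pumping lemma constraints:
1. xyz = s (decomposition is valid)
2. |xy| ≤ p
3. |y| > 0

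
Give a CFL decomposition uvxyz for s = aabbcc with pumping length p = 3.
u='aa', v='b', x='b', y='c', z='c'

For s = aabbcc with pumping length p = 3:

One valid decomposition:
- u = 'aa'
- v = 'b'
- x = 'b'
- y = 'c'
- z = 'c'

Verification:
- uvxyz = 'aa' + 'b' + 'b' + 'c' + 'c' = aabbcc ✓
- |vxy| = |'bbc'| = 3 ≤ 3 ✓
- |vy| = |'bc'| = 2 > 0 ✓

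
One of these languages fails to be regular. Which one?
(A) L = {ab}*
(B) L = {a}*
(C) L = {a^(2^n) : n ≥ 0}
(C) {a^(2^n) : n ≥ 0}

(C) L = {a^(2^n) : n ≥ 0} is NOT regular.

The pumping lemma can be used to prove this:
After pumping, length is no longer a power of 2

The other languages are regular because they can be recognized by finite automata.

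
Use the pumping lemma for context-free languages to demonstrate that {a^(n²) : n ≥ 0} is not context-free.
Assume for contradiction that L is context-free, and let p ≥ 1 be the pumping length given by the pumping lemma for CFLs.
Choose s = a^(p²). Then s ∈ L and |s| = p² ≥ p.
By the CFL pumping lemma, s = uvxyz for some u, v, x, y, z with |vxy| ≤ p, |vy| ≥ 1, and uv^i xy^i z ∈ L for every i ≥ 0.
All symbols are a's, so only lengths matter: let k = |vy|, with 1 ≤ k ≤ |vxy| ≤ p.

Take i = 2: |uv²xy²z| = p² + k, and p² < p² + k ≤ p² + p < (p + 1)².
So the length lies strictly between consecutive squares and is not a perfect square; uv²xy²z ∉ L.

This contradicts the CFL pumping lemma, which requires uv^i xy^i z ∈ L for all i ≥ 0.
Hence L = {a^(n²) : n ≥ 0} is not context-free. ∎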